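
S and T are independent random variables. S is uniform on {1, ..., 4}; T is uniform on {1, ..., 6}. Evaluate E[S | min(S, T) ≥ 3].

P(min(S, T) ≥ 3) = 1/3.
Summing S·P(x,y) over outcomes with min(S, T) ≥ 3 gives 7/6.
E[S | min(S, T) ≥ 3] = (7/6) / (1/3) = 7/2.

7/2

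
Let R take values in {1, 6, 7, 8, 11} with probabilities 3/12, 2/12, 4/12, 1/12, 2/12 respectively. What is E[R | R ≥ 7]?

P(R ≥ 7) = 7/12.
Σ over the event: 7·1/3 + 8·1/12 + 11·1/6 = 29/6.
E[R | R ≥ 7] = (29/6) / (7/12) = 58/7.

58/7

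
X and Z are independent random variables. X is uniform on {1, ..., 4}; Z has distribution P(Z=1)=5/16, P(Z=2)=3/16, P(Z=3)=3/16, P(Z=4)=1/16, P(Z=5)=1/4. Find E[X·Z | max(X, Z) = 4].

8

P(max(X, Z) = 4) = 15/64.
Summing XZ·P(x,y) over outcomes with max(X, Z) = 4 gives 15/8.
E[X·Z | max(X, Z) = 4] = (15/8) / (15/64) = 8.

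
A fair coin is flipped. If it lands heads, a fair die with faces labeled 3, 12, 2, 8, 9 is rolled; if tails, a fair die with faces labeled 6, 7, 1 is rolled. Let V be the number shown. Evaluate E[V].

E[V | heads] = (3+12+2+8+9)/5 = 34/5.
E[V | tails] = (6+7+1)/3 = 14/3.
By the law of total expectation,
E[V] = (1/2)·(34/5) + (1/2)·(14/3) = 86/15.

86/15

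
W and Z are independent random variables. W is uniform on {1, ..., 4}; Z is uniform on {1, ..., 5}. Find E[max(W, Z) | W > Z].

10/3

Outcomes with W > Z: (2,1), (3,1), (3,2), (4,1), (4,2), (4,3), each with probability 1/20.
E[max(W, Z) | W > Z] = (2 + 3 + 3 + 4 + 4 + 4) / 6 = 10/3.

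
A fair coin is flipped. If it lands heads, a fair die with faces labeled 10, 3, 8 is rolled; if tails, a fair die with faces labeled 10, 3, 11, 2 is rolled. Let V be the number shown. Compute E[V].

27/4

E[V | heads] = (10+3+8)/3 = 7.
E[V | tails] = (10+3+11+2)/4 = 13/2.
By the law of total expectation,
E[V] = (1/2)·(7) + (1/2)·(13/2) = 27/4.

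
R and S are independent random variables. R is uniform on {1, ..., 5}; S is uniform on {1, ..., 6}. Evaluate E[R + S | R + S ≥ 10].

31/3

Outcomes with R + S ≥ 10: (4,6), (5,5), (5,6), each with probability 1/30.
E[R + S | R + S ≥ 10] = (10 + 10 + 11) / 3 = 31/3.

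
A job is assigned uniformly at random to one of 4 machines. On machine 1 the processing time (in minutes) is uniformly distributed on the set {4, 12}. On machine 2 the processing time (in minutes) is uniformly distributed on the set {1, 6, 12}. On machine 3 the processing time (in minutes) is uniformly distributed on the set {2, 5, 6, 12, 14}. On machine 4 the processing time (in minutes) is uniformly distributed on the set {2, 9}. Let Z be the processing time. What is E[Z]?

829/120

E[Z | machine 1] = (4+12)/2 = 8.
E[Z | machine 2] = (1+6+12)/3 = 19/3.
E[Z | machine 3] = (2+5+6+12+14)/5 = 39/5.
E[Z | machine 4] = (2+9)/2 = 11/2.
By the law of total expectation,
E[Z] = (1/4)·(8) + (1/4)·(19/3) + (1/4)·(39/5) + (1/4)·(11/2) = 829/120.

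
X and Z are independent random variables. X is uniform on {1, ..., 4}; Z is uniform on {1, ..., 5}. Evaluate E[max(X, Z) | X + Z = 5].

7/2

P(X + Z = 5) = 1/5.
Summing max(X,Z)·P(x,y) over outcomes with X + Z = 5 gives 7/10.
E[max(X, Z) | X + Z = 5] = (7/10) / (1/5) = 7/2.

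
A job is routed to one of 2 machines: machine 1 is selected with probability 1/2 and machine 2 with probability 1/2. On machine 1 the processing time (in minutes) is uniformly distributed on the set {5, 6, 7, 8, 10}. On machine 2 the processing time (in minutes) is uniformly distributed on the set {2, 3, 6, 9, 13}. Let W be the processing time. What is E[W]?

69/10

E[W | machine 1] = (5+6+7+8+10)/5 = 36/5.
E[W | machine 2] = (2+3+6+9+13)/5 = 33/5.
By the law of total expectation,
E[W] = (1/2)·(36/5) + (1/2)·(33/5) = 69/10.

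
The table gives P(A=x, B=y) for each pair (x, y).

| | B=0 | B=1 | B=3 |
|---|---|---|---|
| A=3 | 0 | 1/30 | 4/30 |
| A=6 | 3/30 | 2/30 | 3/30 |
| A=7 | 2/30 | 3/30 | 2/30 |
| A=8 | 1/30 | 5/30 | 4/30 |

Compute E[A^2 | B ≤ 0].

45

P(B ≤ 0) = 1/5.
Σ A^2·P over the event = 36·(3/30) + 49·(2/30) + 64·(1/30) = 9.
E[A^2 | B ≤ 0] = (9) / (1/5) = 45.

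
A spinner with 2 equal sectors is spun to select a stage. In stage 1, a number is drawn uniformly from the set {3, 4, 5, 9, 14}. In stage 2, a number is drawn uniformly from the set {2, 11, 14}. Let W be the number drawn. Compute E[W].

E[W | stage 1] = (3+4+5+9+14)/5 = 7.
E[W | stage 2] = (2+11+14)/3 = 9.
E[W] = (1/2)·(7) + (1/2)·(9) = 8.

8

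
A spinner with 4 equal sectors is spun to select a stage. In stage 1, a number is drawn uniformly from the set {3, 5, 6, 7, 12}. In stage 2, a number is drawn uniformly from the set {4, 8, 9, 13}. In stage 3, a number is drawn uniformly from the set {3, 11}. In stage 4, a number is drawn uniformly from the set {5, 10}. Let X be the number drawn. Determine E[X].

37/5

E[X | stage 1] = (3+5+6+7+12)/5 = 33/5.
E[X | stage 2] = (4+8+9+13)/4 = 17/2.
E[X | stage 3] = (3+11)/2 = 7.
E[X | stage 4] = (5+10)/2 = 15/2.
E[X] = (1/4)·(33/5) + (1/4)·(17/2) + (1/4)·(7) + (1/4)·(15/2) = 37/5.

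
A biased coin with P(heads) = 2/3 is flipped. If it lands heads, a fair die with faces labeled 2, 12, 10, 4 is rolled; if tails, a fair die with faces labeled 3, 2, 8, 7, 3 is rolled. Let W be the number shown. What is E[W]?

31/5

E[W | heads] = (2+12+10+4)/4 = 7.
E[W | tails] = (3+2+8+7+3)/5 = 23/5.
By the law of total expectation,
E[W] = (2/3)·(7) + (1/3)·(23/5) = 31/5.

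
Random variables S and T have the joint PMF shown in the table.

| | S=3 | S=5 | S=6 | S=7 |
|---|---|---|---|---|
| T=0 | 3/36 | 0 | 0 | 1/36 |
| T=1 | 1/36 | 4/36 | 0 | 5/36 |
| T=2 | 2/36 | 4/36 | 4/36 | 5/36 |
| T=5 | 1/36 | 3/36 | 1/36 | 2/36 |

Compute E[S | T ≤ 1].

37/7

P(T ≤ 1) = 7/18.
Σ S·P over the event = 3·(3/36) + 3·(1/36) + 5·(4/36) + 7·(1/36) + 7·(5/36) = 37/18.
E[S | T ≤ 1] = (37/18) / (7/18) = 37/7.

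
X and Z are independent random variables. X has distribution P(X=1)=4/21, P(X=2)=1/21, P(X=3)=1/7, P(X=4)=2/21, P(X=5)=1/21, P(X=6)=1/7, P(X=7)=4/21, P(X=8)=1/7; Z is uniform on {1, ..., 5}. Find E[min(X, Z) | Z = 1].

1

P(Z = 1) = 1/5.
Summing min(X,Z)·P(x,y) over outcomes with Z = 1 gives 1/5.
E[min(X, Z) | Z = 1] = (1/5) / (1/5) = 1.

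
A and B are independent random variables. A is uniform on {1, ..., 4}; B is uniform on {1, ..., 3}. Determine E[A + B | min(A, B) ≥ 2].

Outcomes with min(A, B) ≥ 2: (2,2), (2,3), (3,2), (3,3), (4,2), (4,3), each with probability 1/12.
E[A + B | min(A, B) ≥ 2] = (4 + 5 + 5 + 6 + 6 + 7) / 6 = 11/2.

11/2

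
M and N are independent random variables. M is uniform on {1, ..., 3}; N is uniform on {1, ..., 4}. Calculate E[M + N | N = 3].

P(N = 3) = 1/4.
Summing (M+N)·P(x,y) over outcomes with N = 3 gives 5/4.
E[M + N | N = 3] = (5/4) / (1/4) = 5.

5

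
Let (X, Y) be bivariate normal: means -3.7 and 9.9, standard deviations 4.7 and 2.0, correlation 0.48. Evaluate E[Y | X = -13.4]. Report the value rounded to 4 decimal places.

The regression of Y on X has slope ρ·σ_Y/σ_X and passes through (μ_X, μ_Y).
E[Y | X=-13.4] = 9.9 + (0.48)·(2.0/4.7)·(-13.4 − (-3.7)) = 9.9 + (0.20426)·(-9.7) = 7.9187.

7.9187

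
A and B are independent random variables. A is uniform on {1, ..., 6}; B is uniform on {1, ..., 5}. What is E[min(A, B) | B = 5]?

Outcomes with B = 5: (1,5), (2,5), (3,5), (4,5), (5,5), (6,5), each with probability 1/30.
E[min(A, B) | B = 5] = (1 + 2 + 3 + 4 + 5 + 5) / 6 = 10/3.

10/3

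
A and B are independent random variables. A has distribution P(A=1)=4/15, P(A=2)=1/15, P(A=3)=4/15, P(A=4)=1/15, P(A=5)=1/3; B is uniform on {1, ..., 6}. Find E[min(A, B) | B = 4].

P(B = 4) = 1/6.
Summing min(A,B)·P(x,y) over outcomes with B = 4 gives 7/15.
E[min(A, B) | B = 4] = (7/15) / (1/6) = 14/5.

14/5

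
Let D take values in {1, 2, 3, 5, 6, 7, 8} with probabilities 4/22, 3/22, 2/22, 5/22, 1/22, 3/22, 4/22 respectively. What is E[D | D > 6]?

53/7

P(D > 6) = 7/22.
Σ over the event: 7·3/22 + 8·2/11 = 53/22.
E[D | D > 6] = (53/22) / (7/22) = 53/7.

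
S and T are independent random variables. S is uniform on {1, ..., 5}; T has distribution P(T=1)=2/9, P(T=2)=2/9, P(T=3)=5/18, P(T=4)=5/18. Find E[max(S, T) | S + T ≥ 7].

130/29

P(S + T ≥ 7) = 29/90.
Summing max(S,T)·P(x,y) over outcomes with S + T ≥ 7 gives 13/9.
E[max(S, T) | S + T ≥ 7] = (13/9) / (29/90) = 130/29.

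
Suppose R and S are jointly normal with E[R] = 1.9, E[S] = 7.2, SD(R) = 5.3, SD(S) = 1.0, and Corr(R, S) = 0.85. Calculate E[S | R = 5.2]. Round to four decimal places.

For a bivariate normal, E[S | R=x] = μ_S + ρ·(σ_S/σ_R)·(x − μ_R).
E[S | R=5.2] = 7.2 + (0.85)·(1.0/5.3)·(5.2 − (1.9)) = 7.2 + (0.160377)·(3.3) = 7.7292.

7.7292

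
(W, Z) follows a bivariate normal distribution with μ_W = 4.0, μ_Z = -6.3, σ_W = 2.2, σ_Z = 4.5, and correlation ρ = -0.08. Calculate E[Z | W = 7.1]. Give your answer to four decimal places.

-6.8073

E[Z | W=x] = μ_Z + ρ(σ_Z/σ_W)(x − μ_W) for jointly normal variables.
E[Z | W=7.1] = -6.3 + (-0.08)·(4.5/2.2)·(7.1 − (4.0)) = -6.3 + (-0.16364)·(3.1) = -6.8073.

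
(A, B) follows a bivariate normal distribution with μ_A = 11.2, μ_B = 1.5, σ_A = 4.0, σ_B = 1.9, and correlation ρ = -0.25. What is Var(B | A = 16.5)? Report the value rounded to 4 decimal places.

3.3844

For a bivariate normal, Var(B | A=x) = σ_B²(1 − ρ²).
Var(B | A=16.5) = (1.9)²·(1 − (-0.25)²) = 3.61·0.9375 = 3.3844.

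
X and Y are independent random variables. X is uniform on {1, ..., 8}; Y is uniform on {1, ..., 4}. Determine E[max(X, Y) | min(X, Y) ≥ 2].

109/21

P(min(X, Y) ≥ 2) = 21/32.
Summing max(X,Y)·P(x,y) over outcomes with min(X, Y) ≥ 2 gives 109/32.
E[max(X, Y) | min(X, Y) ≥ 2] = (109/32) / (21/32) = 109/21.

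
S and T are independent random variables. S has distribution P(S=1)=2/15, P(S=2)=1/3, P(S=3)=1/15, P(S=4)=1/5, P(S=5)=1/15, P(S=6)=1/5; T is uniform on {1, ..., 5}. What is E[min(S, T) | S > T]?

P(S > T) = 7/15.
Summing min(S,T)·P(x,y) over outcomes with S > T gives 27/25.
E[min(S, T) | S > T] = (27/25) / (7/15) = 81/35.

81/35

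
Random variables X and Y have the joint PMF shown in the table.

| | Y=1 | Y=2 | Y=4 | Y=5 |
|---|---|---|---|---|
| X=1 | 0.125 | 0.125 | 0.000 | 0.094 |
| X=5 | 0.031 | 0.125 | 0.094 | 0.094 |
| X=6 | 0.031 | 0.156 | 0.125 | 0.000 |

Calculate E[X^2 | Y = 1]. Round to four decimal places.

P(Y = 1) = 0.187.
Σ X^2·P over the event = 1·(0.125) + 25·(0.031) + 36·(0.031) = 2.016.
E[X^2 | Y = 1] = (2.016) / (0.187) = 10.7807.

10.7807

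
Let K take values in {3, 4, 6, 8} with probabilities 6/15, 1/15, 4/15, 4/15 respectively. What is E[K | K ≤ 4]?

22/7

P(K ≤ 4) = 7/15.
Σ over the event: 3·2/5 + 4·1/15 = 22/15.
E[K | K ≤ 4] = (22/15) / (7/15) = 22/7.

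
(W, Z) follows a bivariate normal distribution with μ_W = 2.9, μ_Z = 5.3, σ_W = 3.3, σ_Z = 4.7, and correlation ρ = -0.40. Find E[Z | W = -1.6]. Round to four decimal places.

The regression of Z on W has slope ρ·σ_Z/σ_W and passes through (μ_W, μ_Z).
E[Z | W=-1.6] = 5.3 + (-0.40)·(4.7/3.3)·(-1.6 − (2.9)) = 5.3 + (-0.569697)·(-4.5) = 7.8636.

7.8636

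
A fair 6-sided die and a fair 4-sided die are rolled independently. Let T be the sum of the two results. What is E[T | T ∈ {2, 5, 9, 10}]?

P(T ∈ {2, 5, 9, 10}) = 1/3.
Σ over the event: 2·1/24 + 5·1/6 + 9·1/12 + 10·1/24 = 25/12.
E[T | T ∈ {2, 5, 9, 10}] = (25/12) / (1/3) = 25/4.

25/4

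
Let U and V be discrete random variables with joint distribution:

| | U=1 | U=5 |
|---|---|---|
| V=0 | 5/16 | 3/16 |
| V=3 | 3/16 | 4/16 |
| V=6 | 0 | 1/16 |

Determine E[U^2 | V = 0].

P(V = 0) = 1/2.
Σ U^2·P over the event = 1·(5/16) + 25·(3/16) = 5.
E[U^2 | V = 0] = (5) / (1/2) = 10.

10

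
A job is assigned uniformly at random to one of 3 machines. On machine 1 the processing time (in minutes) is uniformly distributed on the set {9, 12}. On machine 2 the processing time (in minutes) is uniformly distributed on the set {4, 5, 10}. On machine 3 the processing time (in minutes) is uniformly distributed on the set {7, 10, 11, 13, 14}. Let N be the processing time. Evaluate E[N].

E[N | machine 1] = (9+12)/2 = 21/2.
E[N | machine 2] = (4+5+10)/3 = 19/3.
E[N | machine 3] = (7+10+11+13+14)/5 = 11.
By the law of total expectation,
E[N] = (1/3)·(21/2) + (1/3)·(19/3) + (1/3)·(11) = 167/18.

167/18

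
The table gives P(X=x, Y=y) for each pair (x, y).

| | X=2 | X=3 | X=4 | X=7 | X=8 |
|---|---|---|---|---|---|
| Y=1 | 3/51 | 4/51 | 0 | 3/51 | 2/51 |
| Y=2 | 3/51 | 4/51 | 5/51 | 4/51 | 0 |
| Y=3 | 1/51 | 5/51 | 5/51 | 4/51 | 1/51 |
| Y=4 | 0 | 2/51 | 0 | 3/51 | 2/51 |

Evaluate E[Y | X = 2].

P(X = 2) = 7/51.
Σ Y·P over the event = 1·(3/51) + 2·(3/51) + 3·(1/51) = 4/17.
E[Y | X = 2] = (4/17) / (7/51) = 12/7.

12/7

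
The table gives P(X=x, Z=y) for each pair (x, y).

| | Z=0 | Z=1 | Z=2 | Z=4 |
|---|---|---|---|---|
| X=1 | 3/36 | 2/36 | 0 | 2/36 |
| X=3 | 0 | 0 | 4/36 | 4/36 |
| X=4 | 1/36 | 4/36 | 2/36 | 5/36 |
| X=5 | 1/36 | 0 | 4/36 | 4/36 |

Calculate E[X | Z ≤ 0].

P(Z ≤ 0) = 5/36.
Summing X·P(X=x,Z=y) over the conditioning event gives 1/3.
E[X | Z ≤ 0] = (1/3) / (5/36) = 12/5.

12/5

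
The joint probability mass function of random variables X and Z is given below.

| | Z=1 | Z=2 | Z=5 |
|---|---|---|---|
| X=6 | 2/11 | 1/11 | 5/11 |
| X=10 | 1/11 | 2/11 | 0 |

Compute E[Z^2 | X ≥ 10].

P(X ≥ 10) = 3/11.
Σ Z^2·P over the event = 1·(1/11) + 4·(2/11) = 9/11.
E[Z^2 | X ≥ 10] = (9/11) / (3/11) = 3.

3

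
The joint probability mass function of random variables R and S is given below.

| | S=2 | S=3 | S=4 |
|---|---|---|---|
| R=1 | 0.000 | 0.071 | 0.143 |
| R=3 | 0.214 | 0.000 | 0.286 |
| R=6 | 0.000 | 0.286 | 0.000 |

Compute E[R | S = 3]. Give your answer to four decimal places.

5.0056

P(S = 3) = 0.357.
Σ R·P over the event = 1·(0.071) + 6·(0.286) = 1.787.
E[R | S = 3] = (1.787) / (0.357) = 5.0056.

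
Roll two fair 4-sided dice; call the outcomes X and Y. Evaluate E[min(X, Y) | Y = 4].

Outcomes with Y = 4: (1,4), (2,4), (3,4), (4,4), each with probability 1/16.
E[min(X, Y) | Y = 4] = (1 + 2 + 3 + 4) / 4 = 5/2.

5/2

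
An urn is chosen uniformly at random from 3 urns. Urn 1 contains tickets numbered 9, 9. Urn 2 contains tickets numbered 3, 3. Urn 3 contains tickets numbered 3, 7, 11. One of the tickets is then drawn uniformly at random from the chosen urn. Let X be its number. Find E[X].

E[X | urn 1] = (9+9)/2 = 9.
E[X | urn 2] = (3+3)/2 = 3.
E[X | urn 3] = (3+7+11)/3 = 7.
E[X] = (1/3)·(9) + (1/3)·(3) + (1/3)·(7) = 19/3.

19/3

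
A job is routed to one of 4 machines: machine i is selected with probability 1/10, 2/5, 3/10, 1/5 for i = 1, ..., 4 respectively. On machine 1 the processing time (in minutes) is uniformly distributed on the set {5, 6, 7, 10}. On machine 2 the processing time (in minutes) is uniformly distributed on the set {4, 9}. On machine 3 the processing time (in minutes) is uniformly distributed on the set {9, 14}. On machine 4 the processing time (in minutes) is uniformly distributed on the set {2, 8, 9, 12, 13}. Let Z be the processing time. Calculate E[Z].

E[Z | machine 1] = (5+6+7+10)/4 = 7.
E[Z | machine 2] = (4+9)/2 = 13/2.
E[Z | machine 3] = (9+14)/2 = 23/2.
E[Z | machine 4] = (2+8+9+12+13)/5 = 44/5.
E[Z] = (1/10)·(7) + (2/5)·(13/2) + (3/10)·(23/2) + (1/5)·(44/5) = 851/100.

851/100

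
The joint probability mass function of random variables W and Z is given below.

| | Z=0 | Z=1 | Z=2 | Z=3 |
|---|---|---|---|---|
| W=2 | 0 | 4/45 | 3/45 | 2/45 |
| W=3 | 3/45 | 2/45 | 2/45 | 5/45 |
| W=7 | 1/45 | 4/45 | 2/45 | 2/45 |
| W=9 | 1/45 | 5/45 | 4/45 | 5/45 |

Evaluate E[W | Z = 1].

P(Z = 1) = 1/3.
Summing W·P(W=x,Z=y) over the conditioning event gives 29/15.
E[W | Z = 1] = (29/15) / (1/3) = 29/5.

29/5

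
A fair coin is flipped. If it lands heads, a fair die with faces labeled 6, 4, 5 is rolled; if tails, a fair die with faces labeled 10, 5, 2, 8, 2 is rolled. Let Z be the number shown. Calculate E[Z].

E[Z | heads] = (6+4+5)/3 = 5.
E[Z | tails] = (10+5+2+8+2)/5 = 27/5.
E[Z] = (1/2)·(5) + (1/2)·(27/5) = 26/5.

26/5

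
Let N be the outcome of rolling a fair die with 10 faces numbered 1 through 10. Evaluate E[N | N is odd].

Given N is odd, N is equally likely to be any of {1, 3, 5, 7, 9}.
E[N | N is odd] = (1 + 3 + 5 + 7 + 9) / 5 = 5.

5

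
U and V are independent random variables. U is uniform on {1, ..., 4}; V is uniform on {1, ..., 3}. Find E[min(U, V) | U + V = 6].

P(U + V = 6) = 1/6.
Summing min(U,V)·P(x,y) over outcomes with U + V = 6 gives 5/12.
E[min(U, V) | U + V = 6] = (5/12) / (1/6) = 5/2.

5/2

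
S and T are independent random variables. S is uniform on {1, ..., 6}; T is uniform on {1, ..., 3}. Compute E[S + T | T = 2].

P(T = 2) = 1/3.
Summing (S+T)·P(x,y) over outcomes with T = 2 gives 11/6.
E[S + T | T = 2] = (11/6) / (1/3) = 11/2.

11/2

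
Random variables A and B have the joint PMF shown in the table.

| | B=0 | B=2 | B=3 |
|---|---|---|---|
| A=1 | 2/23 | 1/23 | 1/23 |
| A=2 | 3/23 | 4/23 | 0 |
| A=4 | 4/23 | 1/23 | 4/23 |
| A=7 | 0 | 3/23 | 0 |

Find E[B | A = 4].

14/9

P(A = 4) = 9/23.
Summing B·P(A=x,B=y) over the conditioning event gives 14/23.
E[B | A = 4] = (14/23) / (9/23) = 14/9.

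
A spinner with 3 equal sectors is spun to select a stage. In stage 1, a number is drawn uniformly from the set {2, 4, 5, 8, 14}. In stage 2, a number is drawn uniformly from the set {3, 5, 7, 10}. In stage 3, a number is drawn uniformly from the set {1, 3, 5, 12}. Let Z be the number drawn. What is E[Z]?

E[Z | stage 1] = (2+4+5+8+14)/5 = 33/5.
E[Z | stage 2] = (3+5+7+10)/4 = 25/4.
E[Z | stage 3] = (1+3+5+12)/4 = 21/4.
By the law of total expectation,
E[Z] = (1/3)·(33/5) + (1/3)·(25/4) + (1/3)·(21/4) = 181/30.

181/30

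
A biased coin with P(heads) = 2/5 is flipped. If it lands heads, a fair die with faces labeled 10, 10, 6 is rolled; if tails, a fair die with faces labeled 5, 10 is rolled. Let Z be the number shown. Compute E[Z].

E[Z | heads] = (10+10+6)/3 = 26/3.
E[Z | tails] = (5+10)/2 = 15/2.
E[Z] = (2/5)·(26/3) + (3/5)·(15/2) = 239/30.

239/30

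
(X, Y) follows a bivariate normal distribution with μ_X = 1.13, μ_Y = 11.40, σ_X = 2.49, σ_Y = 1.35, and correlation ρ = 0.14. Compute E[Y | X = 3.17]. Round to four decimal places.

11.5548

The regression of Y on X has slope ρ·σ_Y/σ_X and passes through (μ_X, μ_Y).
E[Y | X=3.17] = 11.40 + (0.14)·(1.35/2.49)·(3.17 − (1.13)) = 11.40 + (0.075904)·(2.04) = 11.5548.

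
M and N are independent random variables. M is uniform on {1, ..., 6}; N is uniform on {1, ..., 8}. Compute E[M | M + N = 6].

P(M + N = 6) = 5/48.
Summing M·P(x,y) over outcomes with M + N = 6 gives 5/16.
E[M | M + N = 6] = (5/16) / (5/48) = 3.

3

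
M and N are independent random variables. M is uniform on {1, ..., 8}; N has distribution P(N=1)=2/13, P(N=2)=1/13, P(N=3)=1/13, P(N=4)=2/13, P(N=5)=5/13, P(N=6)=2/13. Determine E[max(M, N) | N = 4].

21/4

P(N = 4) = 2/13.
Summing max(M,N)·P(x,y) over outcomes with N = 4 gives 21/26.
E[max(M, N) | N = 4] = (21/26) / (2/13) = 21/4.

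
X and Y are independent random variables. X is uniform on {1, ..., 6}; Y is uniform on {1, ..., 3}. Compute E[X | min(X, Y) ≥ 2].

P(min(X, Y) ≥ 2) = 5/9.
Summing X·P(x,y) over outcomes with min(X, Y) ≥ 2 gives 20/9.
E[X | min(X, Y) ≥ 2] = (20/9) / (5/9) = 4.

4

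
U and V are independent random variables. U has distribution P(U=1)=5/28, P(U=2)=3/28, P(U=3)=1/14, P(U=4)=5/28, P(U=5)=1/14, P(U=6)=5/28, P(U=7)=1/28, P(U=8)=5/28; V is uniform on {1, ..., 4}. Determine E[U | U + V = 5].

37/15

P(U + V = 5) = 15/112.
Summing U·P(x,y) over outcomes with U + V = 5 gives 37/112.
E[U | U + V = 5] = (37/112) / (15/112) = 37/15.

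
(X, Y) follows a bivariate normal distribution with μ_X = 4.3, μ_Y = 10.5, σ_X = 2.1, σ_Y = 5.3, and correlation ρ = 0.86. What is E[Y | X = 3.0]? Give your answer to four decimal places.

7.6784

E[Y | X=x] = μ_Y + ρ(σ_Y/σ_X)(x − μ_X) for jointly normal variables.
E[Y | X=3.0] = 10.5 + (0.86)·(5.3/2.1)·(3.0 − (4.3)) = 10.5 + (2.1705)·(-1.3) = 7.6784.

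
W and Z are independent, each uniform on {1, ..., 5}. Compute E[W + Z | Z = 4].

7

Outcomes with Z = 4: (1,4), (2,4), (3,4), (4,4), (5,4), each with probability 1/25.
E[W + Z | Z = 4] = (5 + 6 + 7 + 8 + 9) / 5 = 7.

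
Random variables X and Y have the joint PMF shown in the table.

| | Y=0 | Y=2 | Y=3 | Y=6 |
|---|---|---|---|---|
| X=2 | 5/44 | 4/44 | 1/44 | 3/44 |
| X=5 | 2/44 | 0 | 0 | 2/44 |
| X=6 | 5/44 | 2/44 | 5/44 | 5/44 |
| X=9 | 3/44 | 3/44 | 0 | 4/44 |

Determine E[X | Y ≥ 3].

P(Y ≥ 3) = 5/11.
Summing X·P(X=x,Y=y) over the conditioning event gives 57/22.
E[X | Y ≥ 3] = (57/22) / (5/11) = 57/10.

57/10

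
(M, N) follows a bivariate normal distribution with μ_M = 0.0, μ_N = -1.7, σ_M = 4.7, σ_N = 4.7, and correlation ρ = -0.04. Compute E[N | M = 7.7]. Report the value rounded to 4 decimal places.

-2.0080

The regression of N on M has slope ρ·σ_N/σ_M and passes through (μ_M, μ_N).
E[N | M=7.7] = -1.7 + (-0.04)·(4.7/4.7)·(7.7 − (0.0)) = -1.7 + (-0.04)·(7.7) = -2.0080.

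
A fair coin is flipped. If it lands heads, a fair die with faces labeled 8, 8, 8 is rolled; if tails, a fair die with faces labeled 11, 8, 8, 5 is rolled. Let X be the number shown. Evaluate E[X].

8

E[X | heads] = (8+8+8)/3 = 8.
E[X | tails] = (11+8+8+5)/4 = 8.
By the law of total expectation,
E[X] = (1/2)·(8) + (1/2)·(8) = 8.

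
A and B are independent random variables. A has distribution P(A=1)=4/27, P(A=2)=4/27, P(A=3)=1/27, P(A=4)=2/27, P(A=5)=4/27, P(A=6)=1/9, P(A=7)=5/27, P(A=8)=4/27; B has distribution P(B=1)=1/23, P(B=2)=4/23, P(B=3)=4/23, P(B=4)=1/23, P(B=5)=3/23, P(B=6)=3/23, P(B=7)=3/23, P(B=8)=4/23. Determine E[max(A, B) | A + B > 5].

1801/269

P(A + B > 5) = 538/621.
Summing max(A,B)·P(x,y) over outcomes with A + B > 5 gives 3602/621.
E[max(A, B) | A + B > 5] = (3602/621) / (538/621) = 1801/269.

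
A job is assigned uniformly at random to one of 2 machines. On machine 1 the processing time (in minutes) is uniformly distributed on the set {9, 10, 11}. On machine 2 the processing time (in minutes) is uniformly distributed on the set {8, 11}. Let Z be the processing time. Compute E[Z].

E[Z | machine 1] = (9+10+11)/3 = 10.
E[Z | machine 2] = (8+11)/2 = 19/2.
E[Z] = (1/2)·(10) + (1/2)·(19/2) = 39/4.

39/4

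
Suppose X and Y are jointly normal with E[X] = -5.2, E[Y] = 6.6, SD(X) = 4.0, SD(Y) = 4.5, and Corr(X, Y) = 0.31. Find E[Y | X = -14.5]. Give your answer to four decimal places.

The regression of Y on X has slope ρ·σ_Y/σ_X and passes through (μ_X, μ_Y).
E[Y | X=-14.5] = 6.6 + (0.31)·(4.5/4.0)·(-14.5 − (-5.2)) = 6.6 + (0.34875)·(-9.3) = 3.3566.

3.3566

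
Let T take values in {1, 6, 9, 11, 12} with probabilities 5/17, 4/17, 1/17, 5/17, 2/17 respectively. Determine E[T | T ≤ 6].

P(T ≤ 6) = 9/17.
Σ over the event: 1·5/17 + 6·4/17 = 29/17.
E[T | T ≤ 6] = (29/17) / (9/17) = 29/9.

29/9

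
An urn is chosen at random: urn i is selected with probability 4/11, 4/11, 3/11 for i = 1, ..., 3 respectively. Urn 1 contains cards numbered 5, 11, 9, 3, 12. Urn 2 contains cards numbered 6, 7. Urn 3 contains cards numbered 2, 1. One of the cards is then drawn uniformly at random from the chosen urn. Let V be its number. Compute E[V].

125/22

E[V | urn 1] = (5+11+9+3+12)/5 = 8.
E[V | urn 2] = (6+7)/2 = 13/2.
E[V | urn 3] = (2+1)/2 = 3/2.
By the law of total expectation,
E[V] = (4/11)·(8) + (4/11)·(13/2) + (3/11)·(3/2) = 125/22.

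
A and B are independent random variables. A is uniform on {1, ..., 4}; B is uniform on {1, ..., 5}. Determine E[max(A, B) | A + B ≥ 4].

P(A + B ≥ 4) = 17/20.
Summing max(A,B)·P(x,y) over outcomes with A + B ≥ 4 gives 13/4.
E[max(A, B) | A + B ≥ 4] = (13/4) / (17/20) = 65/17.

65/17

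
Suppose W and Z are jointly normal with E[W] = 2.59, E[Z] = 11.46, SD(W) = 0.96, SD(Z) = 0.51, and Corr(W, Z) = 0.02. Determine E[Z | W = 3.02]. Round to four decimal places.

For a bivariate normal, E[Z | W=x] = μ_Z + ρ·(σ_Z/σ_W)·(x − μ_W).
E[Z | W=3.02] = 11.46 + (0.02)·(0.51/0.96)·(3.02 − (2.59)) = 11.46 + (0.010625)·(0.43) = 11.4646.

11.4646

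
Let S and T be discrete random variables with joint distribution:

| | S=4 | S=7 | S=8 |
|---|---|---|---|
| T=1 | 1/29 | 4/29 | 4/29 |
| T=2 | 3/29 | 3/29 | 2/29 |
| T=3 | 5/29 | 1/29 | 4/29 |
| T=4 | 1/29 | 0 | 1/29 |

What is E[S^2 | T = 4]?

P(T = 4) = 2/29.
Σ S^2·P over the event = 16·(1/29) + 64·(1/29) = 80/29.
E[S^2 | T = 4] = (80/29) / (2/29) = 40.

40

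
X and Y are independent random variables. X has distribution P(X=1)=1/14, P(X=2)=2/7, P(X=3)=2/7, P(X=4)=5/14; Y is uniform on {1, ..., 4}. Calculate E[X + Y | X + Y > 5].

181/27

P(X + Y > 5) = 27/56.
Summing (X+Y)·P(x,y) over outcomes with X + Y > 5 gives 181/56.
E[X + Y | X + Y > 5] = (181/56) / (27/56) = 181/27.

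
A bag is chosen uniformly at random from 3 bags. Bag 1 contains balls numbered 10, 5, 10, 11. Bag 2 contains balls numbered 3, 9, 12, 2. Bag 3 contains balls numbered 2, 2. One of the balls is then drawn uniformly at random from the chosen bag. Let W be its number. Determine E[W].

35/6

E[W | bag 1] = (10+5+10+11)/4 = 9.
E[W | bag 2] = (3+9+12+2)/4 = 13/2.
E[W | bag 3] = (2+2)/2 = 2.
E[W] = (1/3)·(9) + (1/3)·(13/2) + (1/3)·(2) = 35/6.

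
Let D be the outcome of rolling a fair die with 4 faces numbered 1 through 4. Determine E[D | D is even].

Given D is even, D is equally likely to be any of {2, 4}.
E[D | D is even] = (2 + 4) / 2 = 3.

3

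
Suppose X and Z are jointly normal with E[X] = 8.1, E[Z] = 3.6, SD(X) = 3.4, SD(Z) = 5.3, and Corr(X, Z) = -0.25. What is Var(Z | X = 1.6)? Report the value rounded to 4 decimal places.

For a bivariate normal, Var(Z | X=x) = σ_Z²(1 − ρ²).
Var(Z | X=1.6) = (5.3)²·(1 − (-0.25)²) = 28.09·0.9375 = 26.3344.

26.3344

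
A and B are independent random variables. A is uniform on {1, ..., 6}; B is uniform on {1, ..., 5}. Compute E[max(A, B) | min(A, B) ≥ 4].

31/6

Outcomes with min(A, B) ≥ 4: (4,4), (4,5), (5,4), (5,5), (6,4), (6,5), each with probability 1/30.
E[max(A, B) | min(A, B) ≥ 4] = (4 + 5 + 5 + 5 + 6 + 6) / 6 = 31/6.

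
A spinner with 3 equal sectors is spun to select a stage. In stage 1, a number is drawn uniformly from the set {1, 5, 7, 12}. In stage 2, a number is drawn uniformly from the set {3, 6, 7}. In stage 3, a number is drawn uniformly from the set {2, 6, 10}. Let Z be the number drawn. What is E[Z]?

E[Z | stage 1] = (1+5+7+12)/4 = 25/4.
E[Z | stage 2] = (3+6+7)/3 = 16/3.
E[Z | stage 3] = (2+6+10)/3 = 6.
E[Z] = (1/3)·(25/4) + (1/3)·(16/3) + (1/3)·(6) = 211/36.

211/36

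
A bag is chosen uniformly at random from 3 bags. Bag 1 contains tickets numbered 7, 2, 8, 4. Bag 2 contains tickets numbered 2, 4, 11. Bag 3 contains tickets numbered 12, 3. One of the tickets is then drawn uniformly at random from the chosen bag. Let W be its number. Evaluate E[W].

E[W | bag 1] = (7+2+8+4)/4 = 21/4.
E[W | bag 2] = (2+4+11)/3 = 17/3.
E[W | bag 3] = (12+3)/2 = 15/2.
By the law of total expectation,
E[W] = (1/3)·(21/4) + (1/3)·(17/3) + (1/3)·(15/2) = 221/36.

221/36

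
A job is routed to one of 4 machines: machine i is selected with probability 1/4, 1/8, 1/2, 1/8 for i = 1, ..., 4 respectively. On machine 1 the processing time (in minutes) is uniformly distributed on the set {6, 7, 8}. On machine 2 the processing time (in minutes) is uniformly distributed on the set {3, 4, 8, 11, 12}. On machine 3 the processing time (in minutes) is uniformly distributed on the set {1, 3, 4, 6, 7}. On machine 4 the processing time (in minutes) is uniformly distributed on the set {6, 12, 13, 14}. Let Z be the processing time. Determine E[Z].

E[Z | machine 1] = (6+7+8)/3 = 7.
E[Z | machine 2] = (3+4+8+11+12)/5 = 38/5.
E[Z | machine 3] = (1+3+4+6+7)/5 = 21/5.
E[Z | machine 4] = (6+12+13+14)/4 = 45/4.
By the law of total expectation,
E[Z] = (1/4)·(7) + (1/8)·(38/5) + (1/2)·(21/5) + (1/8)·(45/4) = 993/160.

993/160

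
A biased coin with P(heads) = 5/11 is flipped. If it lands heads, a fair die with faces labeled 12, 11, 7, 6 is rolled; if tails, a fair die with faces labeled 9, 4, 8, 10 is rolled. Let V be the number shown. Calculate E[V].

E[V | heads] = (12+11+7+6)/4 = 9.
E[V | tails] = (9+4+8+10)/4 = 31/4.
By the law of total expectation,
E[V] = (5/11)·(9) + (6/11)·(31/4) = 183/22.

183/22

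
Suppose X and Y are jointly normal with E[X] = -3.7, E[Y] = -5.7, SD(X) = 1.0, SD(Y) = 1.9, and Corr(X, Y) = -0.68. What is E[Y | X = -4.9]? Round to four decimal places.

The regression of Y on X has slope ρ·σ_Y/σ_X and passes through (μ_X, μ_Y).
E[Y | X=-4.9] = -5.7 + (-0.68)·(1.9/1.0)·(-4.9 − (-3.7)) = -5.7 + (-1.292)·(-1.2) = -4.1496.

-4.1496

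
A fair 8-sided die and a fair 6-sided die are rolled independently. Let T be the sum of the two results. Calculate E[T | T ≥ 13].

40/3

P(T ≥ 13) = 1/16.
Σ over the event: 13·1/24 + 14·1/48 = 5/6.
E[T | T ≥ 13] = (5/6) / (1/16) = 40/3.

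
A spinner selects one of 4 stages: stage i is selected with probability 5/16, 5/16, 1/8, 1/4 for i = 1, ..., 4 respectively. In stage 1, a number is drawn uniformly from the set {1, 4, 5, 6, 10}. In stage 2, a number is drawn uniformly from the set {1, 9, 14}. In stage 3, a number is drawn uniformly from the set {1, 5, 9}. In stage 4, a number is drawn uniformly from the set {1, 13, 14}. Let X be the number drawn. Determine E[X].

85/12

E[X | stage 1] = (1+4+5+6+10)/5 = 26/5.
E[X | stage 2] = (1+9+14)/3 = 8.
E[X | stage 3] = (1+5+9)/3 = 5.
E[X | stage 4] = (1+13+14)/3 = 28/3.
By the law of total expectation,
E[X] = (5/16)·(26/5) + (5/16)·(8) + (1/8)·(5) + (1/4)·(28/3) = 85/12.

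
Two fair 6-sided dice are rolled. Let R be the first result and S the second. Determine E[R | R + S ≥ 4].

P(R + S ≥ 4) = 11/12.
Summing R·P(x,y) over outcomes with R + S ≥ 4 gives 61/18.
E[R | R + S ≥ 4] = (61/18) / (11/12) = 122/33.

122/33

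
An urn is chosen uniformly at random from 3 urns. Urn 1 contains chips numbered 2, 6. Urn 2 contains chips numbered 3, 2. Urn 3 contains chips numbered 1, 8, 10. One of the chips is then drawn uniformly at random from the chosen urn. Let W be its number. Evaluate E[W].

E[W | urn 1] = (2+6)/2 = 4.
E[W | urn 2] = (3+2)/2 = 5/2.
E[W | urn 3] = (1+8+10)/3 = 19/3.
E[W] = (1/3)·(4) + (1/3)·(5/2) + (1/3)·(19/3) = 77/18.

77/18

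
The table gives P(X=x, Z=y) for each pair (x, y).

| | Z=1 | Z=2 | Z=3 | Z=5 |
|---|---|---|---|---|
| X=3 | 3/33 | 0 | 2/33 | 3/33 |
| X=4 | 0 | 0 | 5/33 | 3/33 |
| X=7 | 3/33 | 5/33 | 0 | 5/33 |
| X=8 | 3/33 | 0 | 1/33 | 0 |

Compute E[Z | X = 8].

P(X = 8) = 4/33.
Σ Z·P over the event = 1·(3/33) + 3·(1/33) = 2/11.
E[Z | X = 8] = (2/11) / (4/33) = 3/2.

3/2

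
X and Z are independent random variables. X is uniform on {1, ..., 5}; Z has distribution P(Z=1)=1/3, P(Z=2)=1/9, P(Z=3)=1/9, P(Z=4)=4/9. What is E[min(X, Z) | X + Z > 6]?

52/15

P(X + Z > 6) = 1/3.
Summing min(X,Z)·P(x,y) over outcomes with X + Z > 6 gives 52/45.
E[min(X, Z) | X + Z > 6] = (52/45) / (1/3) = 52/15.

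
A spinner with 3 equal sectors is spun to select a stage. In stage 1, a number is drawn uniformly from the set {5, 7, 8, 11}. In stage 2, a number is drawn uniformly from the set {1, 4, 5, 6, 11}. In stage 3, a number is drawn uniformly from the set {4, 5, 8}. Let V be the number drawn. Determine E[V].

E[V | stage 1] = (5+7+8+11)/4 = 31/4.
E[V | stage 2] = (1+4+5+6+11)/5 = 27/5.
E[V | stage 3] = (4+5+8)/3 = 17/3.
By the law of total expectation,
E[V] = (1/3)·(31/4) + (1/3)·(27/5) + (1/3)·(17/3) = 1129/180.

1129/180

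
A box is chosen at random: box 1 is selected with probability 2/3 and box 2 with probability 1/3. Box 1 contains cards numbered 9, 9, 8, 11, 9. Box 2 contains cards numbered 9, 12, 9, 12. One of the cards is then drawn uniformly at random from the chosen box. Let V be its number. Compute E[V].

289/30

E[V | box 1] = (9+9+8+11+9)/5 = 46/5.
E[V | box 2] = (9+12+9+12)/4 = 21/2.
E[V] = (2/3)·(46/5) + (1/3)·(21/2) = 289/30.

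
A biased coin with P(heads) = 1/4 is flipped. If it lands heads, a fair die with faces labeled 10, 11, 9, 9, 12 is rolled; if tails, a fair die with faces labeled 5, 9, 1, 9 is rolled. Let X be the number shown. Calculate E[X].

E[X | heads] = (10+11+9+9+12)/5 = 51/5.
E[X | tails] = (5+9+1+9)/4 = 6.
By the law of total expectation,
E[X] = (1/4)·(51/5) + (3/4)·(6) = 141/20.

141/20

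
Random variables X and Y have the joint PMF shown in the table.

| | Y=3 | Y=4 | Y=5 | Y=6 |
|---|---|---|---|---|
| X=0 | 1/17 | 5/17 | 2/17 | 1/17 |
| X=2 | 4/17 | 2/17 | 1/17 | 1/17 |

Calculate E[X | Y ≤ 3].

P(Y ≤ 3) = 5/17.
Σ X·P over the event = 0·(1/17) + 2·(4/17) = 8/17.
E[X | Y ≤ 3] = (8/17) / (5/17) = 8/5.

8/5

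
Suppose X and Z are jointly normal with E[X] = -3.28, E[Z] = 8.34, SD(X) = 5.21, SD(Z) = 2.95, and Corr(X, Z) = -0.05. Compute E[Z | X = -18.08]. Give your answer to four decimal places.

8.7590

E[Z | X=x] = μ_Z + ρ(σ_Z/σ_X)(x − μ_X) for jointly normal variables.
E[Z | X=-18.08] = 8.34 + (-0.05)·(2.95/5.21)·(-18.08 − (-3.28)) = 8.34 + (-0.028311)·(-14.8) = 8.7590.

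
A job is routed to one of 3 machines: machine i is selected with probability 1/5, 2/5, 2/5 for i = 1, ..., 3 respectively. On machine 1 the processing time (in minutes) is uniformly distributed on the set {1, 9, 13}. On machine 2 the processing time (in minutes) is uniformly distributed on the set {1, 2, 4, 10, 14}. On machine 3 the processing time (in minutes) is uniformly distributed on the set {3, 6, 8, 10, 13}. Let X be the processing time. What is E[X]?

541/75

E[X | machine 1] = (1+9+13)/3 = 23/3.
E[X | machine 2] = (1+2+4+10+14)/5 = 31/5.
E[X | machine 3] = (3+6+8+10+13)/5 = 8.
By the law of total expectation,
E[X] = (1/5)·(23/3) + (2/5)·(31/5) + (2/5)·(8) = 541/75.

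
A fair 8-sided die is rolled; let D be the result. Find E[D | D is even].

Given D is even, D is equally likely to be any of {2, 4, 6, 8}.
E[D | D is even] = (2 + 4 + 6 + 8) / 4 = 5.

5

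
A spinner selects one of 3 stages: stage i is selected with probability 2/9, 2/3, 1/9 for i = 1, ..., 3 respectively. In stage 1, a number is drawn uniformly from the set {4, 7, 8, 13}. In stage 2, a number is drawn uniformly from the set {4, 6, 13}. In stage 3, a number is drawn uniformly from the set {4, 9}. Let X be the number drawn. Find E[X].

137/18

E[X | stage 1] = (4+7+8+13)/4 = 8.
E[X | stage 2] = (4+6+13)/3 = 23/3.
E[X | stage 3] = (4+9)/2 = 13/2.
By the law of total expectation,
E[X] = (2/9)·(8) + (2/3)·(23/3) + (1/9)·(13/2) = 137/18.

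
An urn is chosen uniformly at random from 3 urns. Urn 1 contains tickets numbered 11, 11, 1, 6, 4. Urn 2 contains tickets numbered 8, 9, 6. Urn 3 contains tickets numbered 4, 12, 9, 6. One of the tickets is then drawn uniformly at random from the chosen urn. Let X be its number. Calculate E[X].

1321/180

E[X | urn 1] = (11+11+1+6+4)/5 = 33/5.
E[X | urn 2] = (8+9+6)/3 = 23/3.
E[X | urn 3] = (4+12+9+6)/4 = 31/4.
By the law of total expectation,
E[X] = (1/3)·(33/5) + (1/3)·(23/3) + (1/3)·(31/4) = 1321/180.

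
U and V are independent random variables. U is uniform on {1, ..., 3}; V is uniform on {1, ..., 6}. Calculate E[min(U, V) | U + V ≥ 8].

P(U + V ≥ 8) = 1/6.
Summing min(U,V)·P(x,y) over outcomes with U + V ≥ 8 gives 4/9.
E[min(U, V) | U + V ≥ 8] = (4/9) / (1/6) = 8/3.

8/3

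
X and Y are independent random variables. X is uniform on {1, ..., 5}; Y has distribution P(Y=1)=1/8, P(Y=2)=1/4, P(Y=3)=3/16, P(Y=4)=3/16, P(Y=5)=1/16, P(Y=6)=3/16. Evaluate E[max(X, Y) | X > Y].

P(X > Y) = 29/80.
Summing max(X,Y)·P(x,y) over outcomes with X > Y gives 59/40.
E[max(X, Y) | X > Y] = (59/40) / (29/80) = 118/29.

118/29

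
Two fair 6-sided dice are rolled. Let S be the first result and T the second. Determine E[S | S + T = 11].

11/2

Outcomes with S + T = 11: (5,6), (6,5), each with probability 1/36.
E[S | S + T = 11] = (5 + 6) / 2 = 11/2.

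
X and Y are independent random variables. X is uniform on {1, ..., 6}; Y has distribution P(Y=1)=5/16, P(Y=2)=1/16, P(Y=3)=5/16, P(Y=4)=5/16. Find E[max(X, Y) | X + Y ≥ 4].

P(X + Y ≥ 4) = 85/96.
Summing max(X,Y)·P(x,y) over outcomes with X + Y ≥ 4 gives 365/96.
E[max(X, Y) | X + Y ≥ 4] = (365/96) / (85/96) = 73/17.

73/17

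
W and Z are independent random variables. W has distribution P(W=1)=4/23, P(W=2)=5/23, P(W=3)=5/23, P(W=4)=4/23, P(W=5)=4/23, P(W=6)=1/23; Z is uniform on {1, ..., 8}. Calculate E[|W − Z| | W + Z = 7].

61/23

P(W + Z = 7) = 1/8.
Summing |W−Z|·P(x,y) over outcomes with W + Z = 7 gives 61/184.
E[|W − Z| | W + Z = 7] = (61/184) / (1/8) = 61/23.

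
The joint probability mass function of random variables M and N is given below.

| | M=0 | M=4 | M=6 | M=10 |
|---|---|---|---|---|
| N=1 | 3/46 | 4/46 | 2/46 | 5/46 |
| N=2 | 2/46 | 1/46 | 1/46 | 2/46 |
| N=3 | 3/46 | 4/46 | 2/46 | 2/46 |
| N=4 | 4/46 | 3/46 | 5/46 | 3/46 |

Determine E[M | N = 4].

P(N = 4) = 15/46.
Σ M·P over the event = 0·(4/46) + 4·(3/46) + 6·(5/46) + 10·(3/46) = 36/23.
E[M | N = 4] = (36/23) / (15/46) = 24/5.

24/5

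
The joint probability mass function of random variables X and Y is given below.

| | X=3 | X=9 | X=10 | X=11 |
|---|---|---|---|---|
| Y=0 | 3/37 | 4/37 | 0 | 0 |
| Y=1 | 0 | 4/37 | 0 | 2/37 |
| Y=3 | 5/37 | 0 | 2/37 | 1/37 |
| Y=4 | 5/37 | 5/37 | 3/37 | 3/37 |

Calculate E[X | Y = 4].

123/16

P(Y = 4) = 16/37.
Σ X·P over the event = 3·(5/37) + 9·(5/37) + 10·(3/37) + 11·(3/37) = 123/37.
E[X | Y = 4] = (123/37) / (16/37) = 123/16.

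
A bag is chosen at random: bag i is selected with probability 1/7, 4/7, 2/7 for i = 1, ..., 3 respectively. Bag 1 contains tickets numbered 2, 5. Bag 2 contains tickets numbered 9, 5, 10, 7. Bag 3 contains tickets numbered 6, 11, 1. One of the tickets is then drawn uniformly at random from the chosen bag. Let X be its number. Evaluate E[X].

93/14

E[X | bag 1] = (2+5)/2 = 7/2.
E[X | bag 2] = (9+5+10+7)/4 = 31/4.
E[X | bag 3] = (6+11+1)/3 = 6.
By the law of total expectation,
E[X] = (1/7)·(7/2) + (4/7)·(31/4) + (2/7)·(6) = 93/14.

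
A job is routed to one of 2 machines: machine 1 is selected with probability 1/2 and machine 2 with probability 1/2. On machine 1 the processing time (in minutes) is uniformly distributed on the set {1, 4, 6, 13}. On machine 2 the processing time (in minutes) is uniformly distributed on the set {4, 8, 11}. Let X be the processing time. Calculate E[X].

E[X | machine 1] = (1+4+6+13)/4 = 6.
E[X | machine 2] = (4+8+11)/3 = 23/3.
By the law of total expectation,
E[X] = (1/2)·(6) + (1/2)·(23/3) = 41/6.

41/6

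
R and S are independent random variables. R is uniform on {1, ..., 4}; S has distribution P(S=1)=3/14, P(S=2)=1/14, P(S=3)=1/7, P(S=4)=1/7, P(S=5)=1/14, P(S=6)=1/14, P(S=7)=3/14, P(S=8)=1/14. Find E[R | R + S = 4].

P(R + S = 4) = 3/28.
Summing R·P(x,y) over outcomes with R + S = 4 gives 13/56.
E[R | R + S = 4] = (13/56) / (3/28) = 13/6.

13/6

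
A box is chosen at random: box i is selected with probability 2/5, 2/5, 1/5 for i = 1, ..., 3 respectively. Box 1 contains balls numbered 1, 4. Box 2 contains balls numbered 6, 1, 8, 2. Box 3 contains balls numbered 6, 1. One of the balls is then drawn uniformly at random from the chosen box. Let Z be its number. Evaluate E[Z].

17/5

E[Z | box 1] = (1+4)/2 = 5/2.
E[Z | box 2] = (6+1+8+2)/4 = 17/4.
E[Z | box 3] = (6+1)/2 = 7/2.
By the law of total expectation,
E[Z] = (2/5)·(5/2) + (2/5)·(17/4) + (1/5)·(7/2) = 17/5.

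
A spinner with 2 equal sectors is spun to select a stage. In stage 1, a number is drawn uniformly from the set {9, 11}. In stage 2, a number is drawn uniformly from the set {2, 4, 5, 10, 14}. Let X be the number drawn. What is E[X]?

17/2

E[X | stage 1] = (9+11)/2 = 10.
E[X | stage 2] = (2+4+5+10+14)/5 = 7.
E[X] = (1/2)·(10) + (1/2)·(7) = 17/2.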